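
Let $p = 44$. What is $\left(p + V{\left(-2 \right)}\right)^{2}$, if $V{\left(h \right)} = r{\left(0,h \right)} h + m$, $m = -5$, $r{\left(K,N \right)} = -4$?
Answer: $2209$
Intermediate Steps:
$V{\left(h \right)} = -5 - 4 h$ ($V{\left(h \right)} = - 4 h - 5 = -5 - 4 h$)
$\left(p + V{\left(-2 \right)}\right)^{2} = \left(44 - -3\right)^{2} = \left(44 + \left(-5 + 8\right)\right)^{2} = \left(44 + 3\right)^{2} = 47^{2} = 2209$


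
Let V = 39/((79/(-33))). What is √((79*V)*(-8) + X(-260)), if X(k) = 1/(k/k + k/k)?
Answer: √41186/2 ≈ 101.47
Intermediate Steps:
V = -1287/79 (V = 39/((79*(-1/33))) = 39/(-79/33) = 39*(-33/79) = -1287/79 ≈ -16.291)
X(k) = ½ (X(k) = 1/(1 + 1) = 1/2 = ½)
√((79*V)*(-8) + X(-260)) = √((79*(-1287/79))*(-8) + ½) = √(-1287*(-8) + ½) = √(10296 + ½) = √(20593/2) = √41186/2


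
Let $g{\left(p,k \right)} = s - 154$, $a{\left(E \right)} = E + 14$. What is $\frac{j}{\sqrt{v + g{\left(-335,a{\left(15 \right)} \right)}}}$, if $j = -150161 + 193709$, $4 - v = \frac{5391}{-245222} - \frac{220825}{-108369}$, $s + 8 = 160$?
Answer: $- \frac{6876 i \sqrt{25188796603502930}}{3142895} \approx - 3.4722 \cdot 10^{5} i$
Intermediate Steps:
$s = 152$ ($s = -8 + 160 = 152$)
$a{\left(E \right)} = 14 + E$
$g{\left(p,k \right)} = -2$ ($g{\left(p,k \right)} = 152 - 154 = -2$)
$v = \frac{52730920801}{26574462918}$ ($v = 4 - \left(\frac{5391}{-245222} - \frac{220825}{-108369}\right) = 4 - \left(5391 \left(- \frac{1}{245222}\right) - - \frac{220825}{108369}\right) = 4 - \left(- \frac{5391}{245222} + \frac{220825}{108369}\right) = 4 - \frac{53566930871}{26574462918} = \frac{52730920801}{26574462918} \approx 1.9843$)
$j = 43548$
$\frac{j}{\sqrt{v + g{\left(-335,a{\left(15 \right)} \right)}}} = \frac{43548}{\sqrt{\frac{52730920801}{26574462918} - 2}} = \frac{43548}{\sqrt{- \frac{418005035}{26574462918}}} = \frac{43548}{\frac{7}{8858154306} i \sqrt{25188796603502930}} = 43548 \left(- \frac{3 i \sqrt{25188796603502930}}{59715005}\right) = - \frac{6876 i \sqrt{25188796603502930}}{3142895}$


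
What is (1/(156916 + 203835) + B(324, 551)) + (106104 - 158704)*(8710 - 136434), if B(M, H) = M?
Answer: 2423627210965725/360751 ≈ 6.7183e+9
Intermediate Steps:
(1/(156916 + 203835) + B(324, 551)) + (106104 - 158704)*(8710 - 136434) = (1/(156916 + 203835) + 324) + (106104 - 158704)*(8710 - 136434) = (1/360751 + 324) - 52600*(-127724) = (1/360751 + 324) + 6718282400 = 116883325/360751 + 6718282400 = 2423627210965725/360751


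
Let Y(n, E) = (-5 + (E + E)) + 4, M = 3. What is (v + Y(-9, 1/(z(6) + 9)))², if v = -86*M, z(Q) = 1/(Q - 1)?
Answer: 35426304/529 ≈ 66969.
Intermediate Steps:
z(Q) = 1/(-1 + Q)
Y(n, E) = -1 + 2*E (Y(n, E) = (-5 + 2*E) + 4 = -1 + 2*E)
v = -258 (v = -86*3 = -258)
(v + Y(-9, 1/(z(6) + 9)))² = (-258 + (-1 + 2/(1/(-1 + 6) + 9)))² = (-258 + (-1 + 2/(1/5 + 9)))² = (-258 + (-1 + 2/(⅕ + 9)))² = (-258 + (-1 + 2/(46/5)))² = (-258 + (-1 + 2*(5/46)))² = (-258 + (-1 + 5/23))² = (-258 - 18/23)² = (-5952/23)² = 35426304/529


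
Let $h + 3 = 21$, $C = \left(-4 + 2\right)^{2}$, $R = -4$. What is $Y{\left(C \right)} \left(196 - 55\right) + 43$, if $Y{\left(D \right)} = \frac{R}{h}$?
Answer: $\frac{35}{3} \approx 11.667$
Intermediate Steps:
$C = 4$ ($C = \left(-2\right)^{2} = 4$)
$h = 18$ ($h = -3 + 21 = 18$)
$Y{\left(D \right)} = - \frac{2}{9}$ ($Y{\left(D \right)} = - \frac{4}{18} = \left(-4\right) \frac{1}{18} = - \frac{2}{9}$)
$Y{\left(C \right)} \left(196 - 55\right) + 43 = - \frac{2 \left(196 - 55\right)}{9} + 43 = \left(- \frac{2}{9}\right) 141 + 43 = - \frac{94}{3} + 43 = \frac{35}{3}$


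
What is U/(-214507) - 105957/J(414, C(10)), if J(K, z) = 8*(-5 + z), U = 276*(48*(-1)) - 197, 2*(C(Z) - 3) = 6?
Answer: -22728410639/1716056 ≈ -13245.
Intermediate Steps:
C(Z) = 6 (C(Z) = 3 + (1/2)*6 = 3 + 3 = 6)
U = -13445 (U = 276*(-48) - 197 = -13248 - 197 = -13445)
J(K, z) = -40 + 8*z
U/(-214507) - 105957/J(414, C(10)) = -13445/(-214507) - 105957/(-40 + 8*6) = -13445*(-1/214507) - 105957/(-40 + 48) = 13445/214507 - 105957/8 = -22728410639/1716056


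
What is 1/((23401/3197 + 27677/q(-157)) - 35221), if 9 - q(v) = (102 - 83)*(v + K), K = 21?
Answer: -8289821/291826623279 ≈ -2.8407e-5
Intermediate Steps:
q(v) = -390 - 19*v (q(v) = 9 - (102 - 83)*(v + 21) = 9 - 19*(21 + v) = 9 - (399 + 19*v) = 9 + (-399 - 19*v) = -390 - 19*v)
1/((23401/3197 + 27677/q(-157)) - 35221) = 1/((23401/3197 + 27677/(-390 - 19*(-157))) - 35221) = 1/((23401*(1/3197) + 27677/(-390 + 2983)) - 35221) = 1/((23401/3197 + 27677/2593) - 35221) = 1/(149162162/8289821 - 35221) = 1/(-291826623279/8289821) = -8289821/291826623279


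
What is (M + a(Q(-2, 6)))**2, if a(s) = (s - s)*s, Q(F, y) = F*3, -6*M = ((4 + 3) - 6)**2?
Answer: 1/36 ≈ 0.027778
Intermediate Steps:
M = -1/6 (M = -((4 + 3) - 6)**2/6 = -(7 - 6)**2/6 = -1/6*1**2 = -1/6*1 = -1/6 ≈ -0.16667)
Q(F, y) = 3*F
a(s) = 0 (a(s) = 0*s = 0)
(M + a(Q(-2, 6)))**2 = (-1/6 + 0)**2 = (-1/6)**2 = 1/36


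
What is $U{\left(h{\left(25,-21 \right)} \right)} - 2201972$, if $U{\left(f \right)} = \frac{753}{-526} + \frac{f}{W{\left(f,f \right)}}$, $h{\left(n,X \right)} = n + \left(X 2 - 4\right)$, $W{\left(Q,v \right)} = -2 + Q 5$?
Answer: $- \frac{123931457629}{56282} \approx -2.202 \cdot 10^{6}$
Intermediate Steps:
$W{\left(Q,v \right)} = -2 + 5 Q$
$h{\left(n,X \right)} = -4 + n + 2 X$ ($h{\left(n,X \right)} = n + \left(2 X - 4\right) = n + \left(-4 + 2 X\right) = -4 + n + 2 X$)
$U{\left(f \right)} = - \frac{753}{526} + \frac{f}{-2 + 5 f}$ ($U{\left(f \right)} = \frac{753}{-526} + \frac{f}{-2 + 5 f} = 753 \left(- \frac{1}{526}\right) + \frac{f}{-2 + 5 f} = - \frac{753}{526} + \frac{f}{-2 + 5 f}$)
$U{\left(h{\left(25,-21 \right)} \right)} - 2201972 = \frac{1506 - 3239 \left(-4 + 25 + 2 \left(-21\right)\right)}{526 \left(-2 + 5 \left(-4 + 25 + 2 \left(-21\right)\right)\right)} - 2201972 = \frac{1506 - 3239 \left(-4 + 25 - 42\right)}{526 \left(-2 + 5 \left(-4 + 25 - 42\right)\right)} - 2201972 = \frac{1506 - -68019}{526 \left(-2 + 5 \left(-21\right)\right)} - 2201972 = \frac{1506 + 68019}{526 \left(-2 - 105\right)} - 2201972 = \frac{1}{526} \frac{1}{-107} \cdot 69525 - 2201972 = \frac{1}{526} \left(- \frac{1}{107}\right) 69525 - 2201972 = - \frac{69525}{56282} - 2201972 = - \frac{123931457629}{56282}$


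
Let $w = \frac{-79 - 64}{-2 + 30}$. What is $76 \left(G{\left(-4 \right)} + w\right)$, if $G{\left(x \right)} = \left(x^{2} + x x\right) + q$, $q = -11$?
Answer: $\frac{8455}{7} \approx 1207.9$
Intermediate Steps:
$w = - \frac{143}{28} \approx -5.1071$
$G{\left(x \right)} = -11 + 2 x^{2}$ ($G{\left(x \right)} = \left(x^{2} + x x\right) - 11 = \left(x^{2} + x^{2}\right) - 11 = 2 x^{2} - 11 = -11 + 2 x^{2}$)
$76 \left(G{\left(-4 \right)} + w\right) = 76 \left(\left(-11 + 2 \left(-4\right)^{2}\right) - \frac{143}{28}\right) = 76 \left(\left(-11 + 2 \cdot 16\right) - \frac{143}{28}\right) = 76 \left(\left(-11 + 32\right) - \frac{143}{28}\right) = 76 \left(21 - \frac{143}{28}\right) = 76 \cdot \frac{445}{28} = \frac{8455}{7}$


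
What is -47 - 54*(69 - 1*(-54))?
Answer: -6689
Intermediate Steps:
-47 - 54*(69 - 1*(-54)) = -47 - 54*(69 + 54) = -47 - 54*123 = -47 - 6642 = -6689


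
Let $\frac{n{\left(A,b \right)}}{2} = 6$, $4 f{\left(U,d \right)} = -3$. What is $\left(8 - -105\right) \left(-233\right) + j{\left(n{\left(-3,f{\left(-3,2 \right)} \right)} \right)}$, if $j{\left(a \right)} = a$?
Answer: $-26317$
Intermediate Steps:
$f{\left(U,d \right)} = - \frac{3}{4}$ ($f{\left(U,d \right)} = \frac{1}{4} \left(-3\right) = - \frac{3}{4}$)
$n{\left(A,b \right)} = 12$ ($n{\left(A,b \right)} = 2 \cdot 6 = 12$)
$\left(8 - -105\right) \left(-233\right) + j{\left(n{\left(-3,f{\left(-3,2 \right)} \right)} \right)} = \left(8 - -105\right) \left(-233\right) + 12 = \left(8 + 105\right) \left(-233\right) + 12 = 113 \left(-233\right) + 12 = -26329 + 12 = -26317$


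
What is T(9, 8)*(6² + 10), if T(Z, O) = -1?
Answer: -46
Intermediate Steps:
T(9, 8)*(6² + 10) = -(6² + 10) = -(36 + 10) = -1*46 = -46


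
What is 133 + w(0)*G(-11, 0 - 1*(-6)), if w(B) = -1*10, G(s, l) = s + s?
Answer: 353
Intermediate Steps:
G(s, l) = 2*s
w(B) = -10
133 + w(0)*G(-11, 0 - 1*(-6)) = 133 - 20*(-11) = 133 - 10*(-22) = 133 + 220 = 353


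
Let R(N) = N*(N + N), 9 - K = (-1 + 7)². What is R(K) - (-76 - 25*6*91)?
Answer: 15184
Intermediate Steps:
K = -27 (K = 9 - (-1 + 7)² = 9 - 1*6² = 9 - 1*36 = 9 - 36 = -27)
R(N) = 2*N² (R(N) = N*(2*N) = 2*N²)
R(K) - (-76 - 25*6*91) = 2*(-27)² - (-76 - 25*6*91) = 2*729 - (-76 - 150*91) = 1458 - (-76 - 13650) = 1458 - 1*(-13726) = 1458 + 13726 = 15184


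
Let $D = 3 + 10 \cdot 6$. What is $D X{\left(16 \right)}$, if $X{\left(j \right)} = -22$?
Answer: $-1386$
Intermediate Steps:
$D = 63$ ($D = 3 + 60 = 63$)
$D X{\left(16 \right)} = 63 \left(-22\right) = -1386$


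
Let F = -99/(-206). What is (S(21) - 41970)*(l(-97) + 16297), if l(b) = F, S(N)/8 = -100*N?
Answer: -98653702185/103 ≈ -9.5780e+8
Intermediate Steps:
S(N) = -800*N (S(N) = 8*(-100*N) = -800*N)
F = 99/206 (F = -99*(-1/206) = 99/206 ≈ 0.48058)
l(b) = 99/206
(S(21) - 41970)*(l(-97) + 16297) = (-800*21 - 41970)*(99/206 + 16297) = (-16800 - 41970)*(3357281/206) = -58770*3357281/206 = -98653702185/103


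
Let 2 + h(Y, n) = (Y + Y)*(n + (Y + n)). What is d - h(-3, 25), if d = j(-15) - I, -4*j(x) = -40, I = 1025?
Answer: -731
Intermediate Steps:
j(x) = 10 (j(x) = -¼*(-40) = 10)
h(Y, n) = -2 + 2*Y*(Y + 2*n) (h(Y, n) = -2 + (Y + Y)*(n + (Y + n)) = -2 + (2*Y)*(Y + 2*n) = -2 + 2*Y*(Y + 2*n))
d = -1015 (d = 10 - 1*1025 = 10 - 1025 = -1015)
d - h(-3, 25) = -1015 - (-2 + 2*(-3)² + 4*(-3)*25) = -1015 - (-2 + 2*9 - 300) = -1015 - (-2 + 18 - 300) = -1015 - 1*(-284) = -1015 + 284 = -731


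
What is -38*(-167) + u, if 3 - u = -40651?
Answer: 47000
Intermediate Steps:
u = 40654 (u = 3 - 1*(-40651) = 3 + 40651 = 40654)
-38*(-167) + u = -38*(-167) + 40654 = 6346 + 40654 = 47000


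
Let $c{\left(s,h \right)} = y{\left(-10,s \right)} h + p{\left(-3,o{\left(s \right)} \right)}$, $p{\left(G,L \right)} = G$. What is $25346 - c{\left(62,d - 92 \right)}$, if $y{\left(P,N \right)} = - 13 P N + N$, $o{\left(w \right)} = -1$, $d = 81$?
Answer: $114691$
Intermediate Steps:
$y{\left(P,N \right)} = N - 13 N P$ ($y{\left(P,N \right)} = - 13 N P + N = N - 13 N P$)
$c{\left(s,h \right)} = -3 + 131 h s$ ($c{\left(s,h \right)} = s \left(1 - -130\right) h - 3 = s \left(1 + 130\right) h - 3 = s 131 h - 3 = 131 s h - 3 = 131 h s - 3 = -3 + 131 h s$)
$25346 - c{\left(62,d - 92 \right)} = 25346 - \left(-3 + 131 \left(81 - 92\right) 62\right) = 25346 - \left(-3 + 131 \left(-11\right) 62\right) = 25346 - \left(-3 - 89342\right) = 25346 - -89345 = 25346 + 89345 = 114691$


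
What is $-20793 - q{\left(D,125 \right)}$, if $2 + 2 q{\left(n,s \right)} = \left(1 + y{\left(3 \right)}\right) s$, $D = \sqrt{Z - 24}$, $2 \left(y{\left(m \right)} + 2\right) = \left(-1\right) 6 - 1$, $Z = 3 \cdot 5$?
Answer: $- \frac{82043}{4} \approx -20511.0$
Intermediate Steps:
$Z = 15$
$y{\left(m \right)} = - \frac{11}{2}$ ($y{\left(m \right)} = -2 + \frac{\left(-1\right) 6 - 1}{2} = -2 + \frac{-6 - 1}{2} = -2 + \frac{1}{2} \left(-7\right) = -2 - \frac{7}{2} = - \frac{11}{2}$)
$D = 3 i$ ($D = \sqrt{15 - 24} = \sqrt{-9} = 3 i \approx 3.0 i$)
$q{\left(n,s \right)} = -1 - \frac{9 s}{4}$ ($q{\left(n,s \right)} = -1 + \frac{\left(1 - \frac{11}{2}\right) s}{2} = -1 + \frac{\left(- \frac{9}{2}\right) s}{2} = -1 - \frac{9 s}{4}$)
$-20793 - q{\left(D,125 \right)} = -20793 - \left(-1 - \frac{1125}{4}\right) = -20793 - - \frac{1129}{4} = -20793 + \frac{1129}{4} = - \frac{82043}{4}$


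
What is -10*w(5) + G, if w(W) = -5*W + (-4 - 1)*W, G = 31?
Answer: 531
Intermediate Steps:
w(W) = -10*W (w(W) = -5*W - 5*W = -10*W)
-10*w(5) + G = -(-100)*5 + 31 = -10*(-50) + 31 = 500 + 31 = 531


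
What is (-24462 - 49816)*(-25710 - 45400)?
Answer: 5281908580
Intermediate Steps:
(-24462 - 49816)*(-25710 - 45400) = -74278*(-71110) = 5281908580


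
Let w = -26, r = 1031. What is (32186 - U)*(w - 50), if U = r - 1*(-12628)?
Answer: -1408052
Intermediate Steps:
U = 13659 (U = 1031 - 1*(-12628) = 1031 + 12628 = 13659)
(32186 - U)*(w - 50) = (32186 - 1*13659)*(-26 - 50) = (32186 - 13659)*(-76) = 18527*(-76) = -1408052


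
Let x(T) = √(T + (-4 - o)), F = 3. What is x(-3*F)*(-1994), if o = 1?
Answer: -1994*I*√14 ≈ -7460.9*I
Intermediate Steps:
x(T) = √(-5 + T) (x(T) = √(T + (-4 - 1*1)) = √(T + (-4 - 1)) = √(T - 5) = √(-5 + T))
x(-3*F)*(-1994) = √(-5 - 3*3)*(-1994) = √(-5 - 9)*(-1994) = √(-14)*(-1994) = (I*√14)*(-1994) = -1994*I*√14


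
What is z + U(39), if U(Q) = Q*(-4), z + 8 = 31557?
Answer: 31393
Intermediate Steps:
z = 31549 (z = -8 + 31557 = 31549)
U(Q) = -4*Q
z + U(39) = 31549 - 4*39 = 31549 - 156 = 31393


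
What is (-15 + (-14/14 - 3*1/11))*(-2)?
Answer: 358/11 ≈ 32.545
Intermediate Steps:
(-15 + (-14/14 - 3*1/11))*(-2) = (-15 + (-14*1/14 - 3*1/11))*(-2) = (-15 + (-1 - 3/11))*(-2) = (-15 - 14/11)*(-2) = -179/11*(-2) = 358/11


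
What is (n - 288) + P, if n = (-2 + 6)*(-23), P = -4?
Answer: -384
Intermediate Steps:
n = -92 (n = 4*(-23) = -92)
(n - 288) + P = (-92 - 288) - 4 = -380 - 4 = -384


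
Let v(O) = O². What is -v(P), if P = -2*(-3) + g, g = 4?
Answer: -100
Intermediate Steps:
P = 10 (P = -2*(-3) + 4 = 6 + 4 = 10)
-v(P) = -1*10² = -1*100 = -100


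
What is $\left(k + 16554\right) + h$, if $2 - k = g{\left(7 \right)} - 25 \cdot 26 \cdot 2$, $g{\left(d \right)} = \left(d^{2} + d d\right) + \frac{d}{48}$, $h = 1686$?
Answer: $\frac{933305}{48} \approx 19444.0$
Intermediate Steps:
$g{\left(d \right)} = 2 d^{2} + \frac{d}{48}$ ($g{\left(d \right)} = \left(d^{2} + d^{2}\right) + d \frac{1}{48} = 2 d^{2} + \frac{d}{48}$)
$k = \frac{57785}{48}$ ($k = 2 - \left(\frac{1}{48} \cdot 7 \left(1 + 96 \cdot 7\right) - 25 \cdot 26 \cdot 2\right) = 2 - \left(\frac{1}{48} \cdot 7 \left(1 + 672\right) - 650 \cdot 2\right) = 2 - \left(\frac{1}{48} \cdot 7 \cdot 673 - 1300\right) = 2 - \left(\frac{4711}{48} - 1300\right) = 2 - - \frac{57689}{48} = 2 + \frac{57689}{48} = \frac{57785}{48} \approx 1203.9$)
$\left(k + 16554\right) + h = \left(\frac{57785}{48} + 16554\right) + 1686 = \frac{852377}{48} + 1686 = \frac{933305}{48}$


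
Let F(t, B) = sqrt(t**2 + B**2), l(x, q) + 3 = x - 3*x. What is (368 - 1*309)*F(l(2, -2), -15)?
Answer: 59*sqrt(274) ≈ 976.62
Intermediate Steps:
l(x, q) = -3 - 2*x (l(x, q) = -3 + (x - 3*x) = -3 - 2*x)
F(t, B) = sqrt(B**2 + t**2)
(368 - 1*309)*F(l(2, -2), -15) = (368 - 1*309)*sqrt((-15)**2 + (-3 - 2*2)**2) = (368 - 309)*sqrt(225 + (-3 - 4)**2) = 59*sqrt(225 + (-7)**2) = 59*sqrt(225 + 49) = 59*sqrt(274)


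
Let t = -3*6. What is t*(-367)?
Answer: 6606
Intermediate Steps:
t = -18
t*(-367) = -18*(-367) = 6606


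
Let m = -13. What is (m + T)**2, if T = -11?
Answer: 576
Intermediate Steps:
(m + T)**2 = (-13 - 11)**2 = (-24)**2 = 576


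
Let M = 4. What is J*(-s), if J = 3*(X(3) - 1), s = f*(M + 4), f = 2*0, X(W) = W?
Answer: 0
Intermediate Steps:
f = 0
s = 0 (s = 0*(4 + 4) = 0*8 = 0)
J = 6 (J = 3*(3 - 1) = 3*2 = 6)
J*(-s) = 6*(-1*0) = 6*0 = 0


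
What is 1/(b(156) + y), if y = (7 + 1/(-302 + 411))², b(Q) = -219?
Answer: -11881/2018243 ≈ -0.0058868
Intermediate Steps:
y = 583696/11881 (y = (7 + 1/109)² = (764/109)² = 583696/11881 ≈ 49.129)
1/(b(156) + y) = 1/(-219 + 583696/11881) = 1/(-2018243/11881) = -11881/2018243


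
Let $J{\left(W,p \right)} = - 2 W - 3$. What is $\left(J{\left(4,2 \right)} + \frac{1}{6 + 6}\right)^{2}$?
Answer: $\frac{17161}{144} \approx 119.17$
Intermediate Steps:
$J{\left(W,p \right)} = -3 - 2 W$
$\left(J{\left(4,2 \right)} + \frac{1}{6 + 6}\right)^{2} = \left(\left(-3 - 8\right) + \frac{1}{6 + 6}\right)^{2} = \left(\left(-3 - 8\right) + \frac{1}{12}\right)^{2} = \left(-11 + \frac{1}{12}\right)^{2} = \left(- \frac{131}{12}\right)^{2} = \frac{17161}{144}$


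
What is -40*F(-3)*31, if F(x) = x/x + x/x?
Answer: -2480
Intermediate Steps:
F(x) = 2 (F(x) = 1 + 1 = 2)
-40*F(-3)*31 = -40*2*31 = -80*31 = -2480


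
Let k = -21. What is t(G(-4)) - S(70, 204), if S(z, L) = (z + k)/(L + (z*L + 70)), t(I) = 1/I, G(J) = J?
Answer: -7375/29108 ≈ -0.25337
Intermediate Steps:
S(z, L) = (-21 + z)/(70 + L + L*z) (S(z, L) = (z - 21)/(L + (z*L + 70)) = (-21 + z)/(L + (L*z + 70)) = (-21 + z)/(L + (70 + L*z)) = (-21 + z)/(70 + L + L*z))
t(G(-4)) - S(70, 204) = 1/(-4) - (-21 + 70)/(70 + 204 + 204*70) = -¼ - 49/(70 + 204 + 14280) = -¼ - 49/14554 = -7375/29108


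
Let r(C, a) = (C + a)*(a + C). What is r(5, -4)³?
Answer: 1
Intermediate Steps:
r(C, a) = (C + a)² (r(C, a) = (C + a)*(C + a) = (C + a)²)
r(5, -4)³ = ((5 - 4)²)³ = (1²)³ = 1³ = 1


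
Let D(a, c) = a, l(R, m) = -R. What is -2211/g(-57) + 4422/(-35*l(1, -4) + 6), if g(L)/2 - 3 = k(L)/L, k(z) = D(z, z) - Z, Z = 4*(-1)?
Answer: -3186051/18368 ≈ -173.46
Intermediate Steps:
Z = -4
k(z) = 4 + z (k(z) = z - 1*(-4) = z + 4 = 4 + z)
g(L) = 6 + 2*(4 + L)/L (g(L) = 6 + 2*((4 + L)/L) = 6 + 2*(4 + L)/L)
-2211/g(-57) + 4422/(-35*l(1, -4) + 6) = -2211/(8 + 8/(-57)) + 4422/(-(-35) + 6) = -2211/(8 + 8*(-1/57)) + 4422/(-35*(-1) + 6) = -2211/(8 - 8/57) + 4422/(35 + 6) = -2211/448/57 + 4422/41 = -2211*57/448 + 4422*(1/41) = -126027/448 + 4422/41 = -3186051/18368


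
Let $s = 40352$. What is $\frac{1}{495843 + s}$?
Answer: $\frac{1}{536195} \approx 1.865 \cdot 10^{-6}$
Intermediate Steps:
$\frac{1}{495843 + s} = \frac{1}{495843 + 40352} = \frac{1}{536195}$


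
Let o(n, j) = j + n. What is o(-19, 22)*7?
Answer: 21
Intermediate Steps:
o(-19, 22)*7 = (22 - 19)*7 = 3*7 = 21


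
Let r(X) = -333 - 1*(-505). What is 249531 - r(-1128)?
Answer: 249359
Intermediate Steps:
r(X) = 172 (r(X) = -333 + 505 = 172)
249531 - r(-1128) = 249531 - 1*172 = 249531 - 172 = 249359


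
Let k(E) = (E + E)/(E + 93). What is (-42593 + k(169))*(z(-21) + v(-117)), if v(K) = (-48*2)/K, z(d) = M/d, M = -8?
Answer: -610026864/11921 ≈ -51172.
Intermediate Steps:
z(d) = -8/d
k(E) = 2*E/(93 + E) (k(E) = (2*E)/(93 + E) = 2*E/(93 + E))
v(K) = -96/K
(-42593 + k(169))*(z(-21) + v(-117)) = (-42593 + 2*169/(93 + 169))*(-8/(-21) - 96/(-117)) = (-42593 + 2*169/262)*(-8*(-1/21) - 96*(-1/117)) = (-42593 + 2*169*(1/262))*(8/21 + 32/39) = (-42593 + 169/131)*(328/273) = -5579514/131*328/273 = -610026864/11921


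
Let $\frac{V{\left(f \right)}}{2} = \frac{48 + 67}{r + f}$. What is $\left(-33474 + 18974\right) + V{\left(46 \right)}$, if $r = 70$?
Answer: $- \frac{840885}{58} \approx -14498.0$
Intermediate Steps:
$V{\left(f \right)} = \frac{230}{70 + f}$ ($V{\left(f \right)} = 2 \frac{48 + 67}{70 + f} = 2 \frac{115}{70 + f} = \frac{230}{70 + f}$)
$\left(-33474 + 18974\right) + V{\left(46 \right)} = \left(-33474 + 18974\right) + \frac{230}{70 + 46} = -14500 + \frac{230}{116} = -14500 + 230 \cdot \frac{1}{116} = -14500 + \frac{115}{58} = - \frac{840885}{58}$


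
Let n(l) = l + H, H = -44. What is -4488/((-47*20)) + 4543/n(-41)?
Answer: -194447/3995 ≈ -48.673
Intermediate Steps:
n(l) = -44 + l (n(l) = l - 44 = -44 + l)
-4488/((-47*20)) + 4543/n(-41) = -4488/((-47*20)) + 4543/(-44 - 41) = -4488/(-940) + 4543/(-85) = -4488*(-1/940) + 4543*(-1/85) = 1122/235 - 4543/85 = -194447/3995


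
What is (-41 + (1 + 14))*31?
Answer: -806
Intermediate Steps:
(-41 + (1 + 14))*31 = (-41 + 15)*31 = -26*31 = -806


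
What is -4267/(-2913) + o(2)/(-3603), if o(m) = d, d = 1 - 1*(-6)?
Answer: 5117870/3498513 ≈ 1.4629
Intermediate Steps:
d = 7 (d = 1 + 6 = 7)
o(m) = 7
-4267/(-2913) + o(2)/(-3603) = -4267/(-2913) + 7/(-3603) = -4267*(-1/2913) + 7*(-1/3603) = 4267/2913 - 7/3603 = 5117870/3498513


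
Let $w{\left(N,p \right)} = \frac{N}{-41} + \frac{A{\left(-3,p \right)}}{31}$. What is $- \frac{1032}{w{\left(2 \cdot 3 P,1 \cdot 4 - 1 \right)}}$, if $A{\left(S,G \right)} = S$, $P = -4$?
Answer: $- \frac{437224}{207} \approx -2112.2$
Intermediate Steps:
$w{\left(N,p \right)} = - \frac{3}{31} - \frac{N}{41}$ ($w{\left(N,p \right)} = \frac{N}{-41} - \frac{3}{31} = N \left(- \frac{1}{41}\right) - \frac{3}{31} = - \frac{N}{41} - \frac{3}{31} = - \frac{3}{31} - \frac{N}{41}$)
$- \frac{1032}{w{\left(2 \cdot 3 P,1 \cdot 4 - 1 \right)}} = - \frac{1032}{- \frac{3}{31} - \frac{2 \cdot 3 \left(-4\right)}{41}} = - \frac{1032}{- \frac{3}{31} - \frac{6 \left(-4\right)}{41}} = - \frac{1032}{- \frac{3}{31} - - \frac{24}{41}} = - \frac{1032}{- \frac{3}{31} + \frac{24}{41}} = - \frac{1032}{\frac{621}{1271}} = \left(-1032\right) \frac{1271}{621} = - \frac{437224}{207}$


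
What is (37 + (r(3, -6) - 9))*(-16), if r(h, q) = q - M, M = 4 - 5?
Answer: -368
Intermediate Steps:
M = -1
r(h, q) = 1 + q (r(h, q) = q - 1*(-1) = q + 1 = 1 + q)
(37 + (r(3, -6) - 9))*(-16) = (37 + ((1 - 6) - 9))*(-16) = (37 + (-5 - 9))*(-16) = (37 - 14)*(-16) = 23*(-16) = -368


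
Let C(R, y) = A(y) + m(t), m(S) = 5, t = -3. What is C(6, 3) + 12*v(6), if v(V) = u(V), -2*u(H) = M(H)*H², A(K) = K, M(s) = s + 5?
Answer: -2368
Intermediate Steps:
M(s) = 5 + s
u(H) = -H²*(5 + H)/2 (u(H) = -(5 + H)*H²/2 = -H²*(5 + H)/2)
C(R, y) = 5 + y (C(R, y) = y + 5 = 5 + y)
v(V) = V²*(-5 - V)/2
C(6, 3) + 12*v(6) = (5 + 3) + 12*((½)*6²*(-5 - 1*6)) = 8 + 12*((½)*36*(-5 - 6)) = 8 + 12*((½)*36*(-11)) = 8 + 12*(-198) = 8 - 2376 = -2368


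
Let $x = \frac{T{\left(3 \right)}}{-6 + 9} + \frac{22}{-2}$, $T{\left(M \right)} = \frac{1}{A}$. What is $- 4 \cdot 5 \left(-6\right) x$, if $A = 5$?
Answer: $-1312$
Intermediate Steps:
$T{\left(M \right)} = \frac{1}{5}$
$x = - \frac{164}{15}$ ($x = \frac{1}{5 \left(-6 + 9\right)} + \frac{22}{-2} = \frac{1}{5 \cdot 3} + 22 \left(- \frac{1}{2}\right) = \frac{1}{5} \cdot \frac{1}{3} - 11 = \frac{1}{15} - 11 = - \frac{164}{15} \approx -10.933$)
$- 4 \cdot 5 \left(-6\right) x = - 4 \cdot 5 \left(-6\right) \left(- \frac{164}{15}\right) = \left(-4\right) \left(-30\right) \left(- \frac{164}{15}\right) = 120 \left(- \frac{164}{15}\right) = -1312$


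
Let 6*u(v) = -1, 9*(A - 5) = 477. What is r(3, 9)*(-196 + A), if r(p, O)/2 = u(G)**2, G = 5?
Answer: -23/3 ≈ -7.6667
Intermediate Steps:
A = 58 (A = 5 + (1/9)*477 = 5 + 53 = 58)
u(v) = -1/6 (u(v) = (1/6)*(-1) = -1/6)
r(p, O) = 1/18 (r(p, O) = 2*(-1/6)**2 = 2*(1/36) = 1/18)
r(3, 9)*(-196 + A) = (-196 + 58)/18 = (1/18)*(-138) = -23/3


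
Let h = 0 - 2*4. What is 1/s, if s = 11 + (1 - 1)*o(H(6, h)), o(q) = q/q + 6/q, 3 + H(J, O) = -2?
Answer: 1/11 ≈ 0.090909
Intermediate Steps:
h = -8 (h = 0 - 8 = -8)
H(J, O) = -5 (H(J, O) = -3 - 2 = -5)
o(q) = 1 + 6/q
s = 11 (s = 11 + (1 - 1)*((6 - 5)/(-5)) = 11 + 0*(-⅕*1) = 11 + 0*(-⅕) = 11 + 0 = 11)
1/s = 1/11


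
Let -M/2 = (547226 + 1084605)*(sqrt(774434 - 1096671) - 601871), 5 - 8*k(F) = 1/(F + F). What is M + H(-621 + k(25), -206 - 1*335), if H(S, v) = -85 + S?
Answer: 785721404358649/400 - 3263662*I*sqrt(322237) ≈ 1.9643e+12 - 1.8526e+9*I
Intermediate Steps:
k(F) = 5/8 - 1/(16*F) (k(F) = 5/8 - 1/(8*(F + F)) = 5/8 - 1/(2*F)/8 = 5/8 - 1/(16*F))
M = 1964303511602 - 3263662*I*sqrt(322237) (M = -2*(547226 + 1084605)*(sqrt(774434 - 1096671) - 601871) = -3263662*(sqrt(-322237) - 601871) = -3263662*(I*sqrt(322237) - 601871) = -3263662*(-601871 + I*sqrt(322237)) = -2*(-982151755801 + 1631831*I*sqrt(322237)) = 1964303511602 - 3263662*I*sqrt(322237) ≈ 1.9643e+12 - 1.8526e+9*I)
M + H(-621 + k(25), -206 - 1*335) = (1964303511602 - 3263662*I*sqrt(322237)) + (-85 + (-621 + (1/16)*(-1 + 10*25)/25)) = (1964303511602 - 3263662*I*sqrt(322237)) + (-85 + (-621 + (1/16)*(1/25)*(-1 + 250))) = (1964303511602 - 3263662*I*sqrt(322237)) + (-85 + (-621 + (1/16)*(1/25)*249)) = (1964303511602 - 3263662*I*sqrt(322237)) + (-85 + (-621 + 249/400)) = (1964303511602 - 3263662*I*sqrt(322237)) + (-85 - 248151/400) = (1964303511602 - 3263662*I*sqrt(322237)) - 282151/400 = 785721404358649/400 - 3263662*I*sqrt(322237)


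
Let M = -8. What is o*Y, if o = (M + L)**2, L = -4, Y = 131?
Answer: 18864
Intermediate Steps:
o = 144 (o = (-8 - 4)**2 = (-12)**2 = 144)
o*Y = 144*131 = 18864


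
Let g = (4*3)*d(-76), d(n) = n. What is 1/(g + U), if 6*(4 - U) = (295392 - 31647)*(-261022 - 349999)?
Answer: 2/53717909399 ≈ 3.7232e-11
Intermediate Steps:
U = 53717911223/2 (U = 4 - (295392 - 31647)*(-261022 - 349999)/6 = 4 - 87915*(-611021)/2 = 4 - ⅙*(-161153733645) = 4 + 53717911215/2 = 53717911223/2 ≈ 2.6859e+10)
g = -912 (g = (4*3)*(-76) = 12*(-76) = -912)
1/(g + U) = 1/(-912 + 53717911223/2) = 1/(53717909399/2) = 2/53717909399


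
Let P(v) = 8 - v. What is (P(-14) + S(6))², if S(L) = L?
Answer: 784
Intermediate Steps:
(P(-14) + S(6))² = ((8 - 1*(-14)) + 6)² = ((8 + 14) + 6)² = (22 + 6)² = 28² = 784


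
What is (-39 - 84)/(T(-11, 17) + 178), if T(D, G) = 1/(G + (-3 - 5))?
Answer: -1107/1603 ≈ -0.69058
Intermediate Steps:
T(D, G) = 1/(-8 + G) (T(D, G) = 1/(G - 8) = 1/(-8 + G))
(-39 - 84)/(T(-11, 17) + 178) = (-39 - 84)/(1/(-8 + 17) + 178) = -123/(1/9 + 178) = -123/1603/9 = -123*9/1603 = -1107/1603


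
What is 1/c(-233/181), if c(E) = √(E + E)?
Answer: -I*√84346/466 ≈ -0.62323*I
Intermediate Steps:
c(E) = √2*√E (c(E) = √(2*E) = √2*√E)
1/c(-233/181) = 1/(√2*√(-233/181)) = 1/(√2*(I*√42173/181)) = 1/(I*√84346/181) = -I*√84346/466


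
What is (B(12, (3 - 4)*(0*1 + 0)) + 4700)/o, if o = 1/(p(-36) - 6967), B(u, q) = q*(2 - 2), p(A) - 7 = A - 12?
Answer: -32937600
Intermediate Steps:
p(A) = -5 + A (p(A) = 7 + (A - 12) = 7 + (-12 + A) = -5 + A)
B(u, q) = 0 (B(u, q) = q*0 = 0)
o = -1/7008 (o = 1/((-5 - 36) - 6967) = 1/(-41 - 6967) = 1/(-7008) = -1/7008 ≈ -0.00014269)
(B(12, (3 - 4)*(0*1 + 0)) + 4700)/o = (0 + 4700)/(-1/7008) = 4700*(-7008) = -32937600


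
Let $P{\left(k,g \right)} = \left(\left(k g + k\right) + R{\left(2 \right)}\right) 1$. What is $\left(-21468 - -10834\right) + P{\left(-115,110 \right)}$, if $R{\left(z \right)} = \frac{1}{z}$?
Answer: $- \frac{46797}{2} \approx -23399.0$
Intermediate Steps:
$P{\left(k,g \right)} = \frac{1}{2} + k + g k$ ($P{\left(k,g \right)} = \left(\left(k g + k\right) + \frac{1}{2}\right) 1 = \left(\left(g k + k\right) + \frac{1}{2}\right) 1 = \left(\left(k + g k\right) + \frac{1}{2}\right) 1 = \left(\frac{1}{2} + k + g k\right) 1 = \frac{1}{2} + k + g k$)
$\left(-21468 - -10834\right) + P{\left(-115,110 \right)} = \left(-21468 - -10834\right) + \left(\frac{1}{2} - 115 + 110 \left(-115\right)\right) = \left(-21468 + 10834\right) - \frac{25529}{2} = -10634 - \frac{25529}{2} = - \frac{46797}{2}$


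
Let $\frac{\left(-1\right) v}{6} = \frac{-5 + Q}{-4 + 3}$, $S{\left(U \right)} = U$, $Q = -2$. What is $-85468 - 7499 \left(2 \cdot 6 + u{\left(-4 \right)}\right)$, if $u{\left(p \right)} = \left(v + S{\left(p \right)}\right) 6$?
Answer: $1894268$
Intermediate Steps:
$v = -42$ ($v = - 6 \frac{-5 - 2}{-4 + 3} = - 6 \left(- \frac{7}{-1}\right) = - 6 \left(\left(-7\right) \left(-1\right)\right) = \left(-6\right) 7 = -42$)
$u{\left(p \right)} = -252 + 6 p$ ($u{\left(p \right)} = \left(-42 + p\right) 6 = -252 + 6 p$)
$-85468 - 7499 \left(2 \cdot 6 + u{\left(-4 \right)}\right) = -85468 - 7499 \left(2 \cdot 6 + \left(-252 + 6 \left(-4\right)\right)\right) = -85468 - 7499 \left(12 - 276\right) = -85468 - -1979736 = -85468 + 1979736 = 1894268$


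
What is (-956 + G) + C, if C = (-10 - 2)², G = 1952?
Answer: 1140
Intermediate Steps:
C = 144 (C = (-12)² = 144)
(-956 + G) + C = (-956 + 1952) + 144 = 996 + 144 = 1140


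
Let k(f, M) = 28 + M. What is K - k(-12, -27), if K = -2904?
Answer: -2905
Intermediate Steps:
K - k(-12, -27) = -2904 - (28 - 27) = -2904 - 1*1 = -2904 - 1 = -2905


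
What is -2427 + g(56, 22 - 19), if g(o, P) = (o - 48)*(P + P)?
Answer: -2379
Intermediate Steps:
g(o, P) = 2*P*(-48 + o) (g(o, P) = (-48 + o)*(2*P) = 2*P*(-48 + o))
-2427 + g(56, 22 - 19) = -2427 + 2*(22 - 19)*(-48 + 56) = -2427 + 2*3*8 = -2427 + 48 = -2379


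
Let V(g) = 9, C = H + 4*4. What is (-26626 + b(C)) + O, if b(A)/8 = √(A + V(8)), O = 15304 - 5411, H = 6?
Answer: -16733 + 8*√31 ≈ -16688.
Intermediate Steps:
C = 22 (C = 6 + 4*4 = 6 + 16 = 22)
O = 9893
b(A) = 8*√(9 + A) (b(A) = 8*√(A + 9) = 8*√(9 + A))
(-26626 + b(C)) + O = (-26626 + 8*√(9 + 22)) + 9893 = (-26626 + 8*√31) + 9893 = -16733 + 8*√31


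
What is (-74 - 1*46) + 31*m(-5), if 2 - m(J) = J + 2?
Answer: 35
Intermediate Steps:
m(J) = -J (m(J) = 2 - (J + 2) = 2 - (2 + J) = 2 + (-2 - J) = -J)
(-74 - 1*46) + 31*m(-5) = (-74 - 1*46) + 31*(-1*(-5)) = (-74 - 46) + 31*5 = -120 + 155 = 35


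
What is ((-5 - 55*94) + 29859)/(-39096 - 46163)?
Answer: -24684/85259 ≈ -0.28952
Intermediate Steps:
((-5 - 55*94) + 29859)/(-39096 - 46163) = ((-5 - 5170) + 29859)/(-85259) = (-5175 + 29859)*(-1/85259) = 24684*(-1/85259) = -24684/85259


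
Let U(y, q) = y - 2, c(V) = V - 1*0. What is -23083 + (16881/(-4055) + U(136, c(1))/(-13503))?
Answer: -1264130419708/54754665 ≈ -23087.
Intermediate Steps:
c(V) = V (c(V) = V + 0 = V)
U(y, q) = -2 + y
-23083 + (16881/(-4055) + U(136, c(1))/(-13503)) = -23083 + (16881/(-4055) + (-2 + 136)/(-13503)) = -23083 + (16881*(-1/4055) + 134*(-1/13503)) = -23083 + (-16881/4055 - 134/13503) = -23083 - 228487513/54754665 = -1264130419708/54754665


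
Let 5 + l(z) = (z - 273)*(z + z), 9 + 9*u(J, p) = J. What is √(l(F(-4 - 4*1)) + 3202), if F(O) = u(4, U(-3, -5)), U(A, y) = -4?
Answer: √283577/9 ≈ 59.169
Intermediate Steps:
u(J, p) = -1 + J/9
F(O) = -5/9 (F(O) = -1 + (⅑)*4 = -1 + 4/9 = -5/9)
l(z) = -5 + 2*z*(-273 + z) (l(z) = -5 + (z - 273)*(z + z) = -5 + (-273 + z)*(2*z) = -5 + 2*z*(-273 + z))
√(l(F(-4 - 4*1)) + 3202) = √((-5 - 546*(-5/9) + 2*(-5/9)²) + 3202) = √((-5 + 910/3 + 2*(25/81)) + 3202) = √((-5 + 910/3 + 50/81) + 3202) = √(24215/81 + 3202) = √(283577/81) = √283577/9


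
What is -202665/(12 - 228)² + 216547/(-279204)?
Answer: -1852447097/361848384 ≈ -5.1194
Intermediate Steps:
-202665/(12 - 228)² + 216547/(-279204) = -202665/((-216)²) + 216547*(-1/279204) = -202665/46656 - 216547/279204 = -202665*1/46656 - 216547/279204 = -67555/15552 - 216547/279204 = -1852447097/361848384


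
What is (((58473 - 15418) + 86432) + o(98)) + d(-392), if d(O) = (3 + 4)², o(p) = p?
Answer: 129634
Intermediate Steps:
d(O) = 49 (d(O) = 7² = 49)
(((58473 - 15418) + 86432) + o(98)) + d(-392) = (((58473 - 15418) + 86432) + 98) + 49 = ((43055 + 86432) + 98) + 49 = (129487 + 98) + 49 = 129585 + 49 = 129634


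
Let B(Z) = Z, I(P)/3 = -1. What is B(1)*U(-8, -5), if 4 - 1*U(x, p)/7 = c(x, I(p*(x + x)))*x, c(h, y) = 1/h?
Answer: 21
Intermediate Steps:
I(P) = -3 (I(P) = 3*(-1) = -3)
U(x, p) = 21 (U(x, p) = 28 - 7*x/x = 28 - 7*1 = 28 - 7 = 21)
B(1)*U(-8, -5) = 1*21 = 21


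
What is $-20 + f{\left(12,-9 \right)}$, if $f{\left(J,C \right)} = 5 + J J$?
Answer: $129$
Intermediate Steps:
$f{\left(J,C \right)} = 5 + J^{2}$
$-20 + f{\left(12,-9 \right)} = -20 + \left(5 + 12^{2}\right) = -20 + \left(5 + 144\right) = -20 + 149 = 129$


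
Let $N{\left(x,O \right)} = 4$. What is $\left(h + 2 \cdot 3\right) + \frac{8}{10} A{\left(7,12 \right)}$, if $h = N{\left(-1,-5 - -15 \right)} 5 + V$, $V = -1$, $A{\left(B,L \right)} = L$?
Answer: $\frac{173}{5} \approx 34.6$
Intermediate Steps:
$h = 19$ ($h = 4 \cdot 5 - 1 = 20 - 1 = 19$)
$\left(h + 2 \cdot 3\right) + \frac{8}{10} A{\left(7,12 \right)} = \left(19 + 2 \cdot 3\right) + \frac{8}{10} \cdot 12 = \left(19 + 6\right) + 8 \cdot \frac{1}{10} \cdot 12 = 25 + \frac{4}{5} \cdot 12 = 25 + \frac{48}{5} = \frac{173}{5}$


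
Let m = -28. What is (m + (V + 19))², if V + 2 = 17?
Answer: 36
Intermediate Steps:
V = 15 (V = -2 + 17 = 15)
(m + (V + 19))² = (-28 + (15 + 19))² = (-28 + 34)² = 6² = 36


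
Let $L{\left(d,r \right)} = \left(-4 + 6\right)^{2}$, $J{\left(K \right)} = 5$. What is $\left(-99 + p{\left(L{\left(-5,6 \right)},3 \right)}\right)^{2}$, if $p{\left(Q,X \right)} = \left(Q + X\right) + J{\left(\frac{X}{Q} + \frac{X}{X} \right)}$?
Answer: $7569$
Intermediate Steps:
$L{\left(d,r \right)} = 4$ ($L{\left(d,r \right)} = 2^{2} = 4$)
$p{\left(Q,X \right)} = 5 + Q + X$ ($p{\left(Q,X \right)} = \left(Q + X\right) + 5 = 5 + Q + X$)
$\left(-99 + p{\left(L{\left(-5,6 \right)},3 \right)}\right)^{2} = \left(-99 + \left(5 + 4 + 3\right)\right)^{2} = \left(-99 + 12\right)^{2} = \left(-87\right)^{2} = 7569$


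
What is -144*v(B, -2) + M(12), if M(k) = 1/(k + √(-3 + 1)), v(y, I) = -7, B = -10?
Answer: 73590/73 - I*√2/146 ≈ 1008.1 - 0.0096864*I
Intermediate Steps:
M(k) = 1/(k + I*√2) (M(k) = 1/(k + √(-2)) = 1/(k + I*√2))
-144*v(B, -2) + M(12) = -144*(-7) + 1/(12 + I*√2) = 1008 + 1/(12 + I*√2)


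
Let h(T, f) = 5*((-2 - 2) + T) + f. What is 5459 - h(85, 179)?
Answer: 4875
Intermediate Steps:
h(T, f) = -20 + f + 5*T (h(T, f) = 5*(-4 + T) + f = (-20 + 5*T) + f = -20 + f + 5*T)
5459 - h(85, 179) = 5459 - (-20 + 179 + 5*85) = 5459 - (-20 + 179 + 425) = 5459 - 1*584 = 5459 - 584 = 4875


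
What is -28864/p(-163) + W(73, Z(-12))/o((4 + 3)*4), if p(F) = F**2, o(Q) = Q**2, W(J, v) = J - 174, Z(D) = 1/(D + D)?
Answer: -25312845/20830096 ≈ -1.2152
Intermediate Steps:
Z(D) = 1/(2*D)
W(J, v) = -174 + J
-28864/p(-163) + W(73, Z(-12))/o((4 + 3)*4) = -28864/((-163)**2) + (-174 + 73)/(((4 + 3)*4)**2) = -28864/26569 - 101/((7*4)**2) = -28864*1/26569 - 101/(28**2) = -28864/26569 - 101/784 = -25312845/20830096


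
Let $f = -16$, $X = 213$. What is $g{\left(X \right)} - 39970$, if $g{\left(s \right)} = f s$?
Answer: $-43378$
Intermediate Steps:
$g{\left(s \right)} = - 16 s$
$g{\left(X \right)} - 39970 = \left(-16\right) 213 - 39970 = -3408 - 39970 = -43378$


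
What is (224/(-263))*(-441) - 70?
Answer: 80374/263 ≈ 305.60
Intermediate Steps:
(224/(-263))*(-441) - 70 = (224*(-1/263))*(-441) - 70 = -224/263*(-441) - 70 = 98784/263 - 70 = 80374/263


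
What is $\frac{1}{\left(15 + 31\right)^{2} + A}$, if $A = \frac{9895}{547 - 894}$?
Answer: $\frac{347}{724357} \approx 0.00047905$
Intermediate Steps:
$A = - \frac{9895}{347}$ ($A = \frac{9895}{547 - 894} = \frac{9895}{-347} = 9895 \left(- \frac{1}{347}\right) = - \frac{9895}{347} \approx -28.516$)
$\frac{1}{\left(15 + 31\right)^{2} + A} = \frac{1}{\left(15 + 31\right)^{2} - \frac{9895}{347}} = \frac{1}{46^{2} - \frac{9895}{347}} = \frac{1}{2116 - \frac{9895}{347}} = \frac{1}{\frac{724357}{347}} = \frac{347}{724357}$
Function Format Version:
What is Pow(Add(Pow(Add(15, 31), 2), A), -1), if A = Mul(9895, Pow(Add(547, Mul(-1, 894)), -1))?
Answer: Rational(347, 724357) ≈ 0.00047905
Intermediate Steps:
A = Rational(-9895, 347) (A = Mul(9895, Pow(Add(547, -894), -1)) = Mul(9895, Pow(-347, -1)) = Mul(9895, Rational(-1, 347)) = Rational(-9895, 347) ≈ -28.516)
Pow(Add(Pow(Add(15, 31), 2), A), -1) = Pow(Add(Pow(Add(15, 31), 2), Rational(-9895, 347)), -1) = Pow(Add(Pow(46, 2), Rational(-9895, 347)), -1) = Pow(Add(2116, Rational(-9895, 347)), -1) = Pow(Rational(724357, 347), -1) = Rational(347, 724357)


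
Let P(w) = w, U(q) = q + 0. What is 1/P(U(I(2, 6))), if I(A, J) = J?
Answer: ⅙ ≈ 0.16667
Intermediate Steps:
U(q) = q
1/P(U(I(2, 6))) = 1/6 = ⅙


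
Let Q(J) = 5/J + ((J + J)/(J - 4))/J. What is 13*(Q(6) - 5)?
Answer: -247/6 ≈ -41.167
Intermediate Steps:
Q(J) = 2/(-4 + J) + 5/J (Q(J) = 5/J + ((2*J)/(-4 + J))/J = 5/J + (2*J/(-4 + J))/J = 5/J + 2/(-4 + J) = 2/(-4 + J) + 5/J)
13*(Q(6) - 5) = 13*((-20 + 7*6)/(6*(-4 + 6)) - 5) = 13*((⅙)*(-20 + 42)/2 - 5) = 13*((⅙)*(½)*22 - 5) = 13*(11/6 - 5) = 13*(-19/6) = -247/6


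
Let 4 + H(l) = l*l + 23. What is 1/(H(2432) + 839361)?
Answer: 1/6754004 ≈ 1.4806e-7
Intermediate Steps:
H(l) = 19 + l**2 (H(l) = -4 + (l*l + 23) = -4 + (l**2 + 23) = -4 + (23 + l**2) = 19 + l**2)
1/(H(2432) + 839361) = 1/((19 + 2432**2) + 839361) = 1/((19 + 5914624) + 839361) = 1/(5914643 + 839361) = 1/6754004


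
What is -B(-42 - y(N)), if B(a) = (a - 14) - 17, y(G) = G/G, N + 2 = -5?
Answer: 74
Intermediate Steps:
N = -7 (N = -2 - 5 = -7)
y(G) = 1
B(a) = -31 + a (B(a) = (-14 + a) - 17 = -31 + a)
-B(-42 - y(N)) = -(-31 + (-42 - 1*1)) = -(-31 + (-42 - 1)) = -(-31 - 43) = -1*(-74) = 74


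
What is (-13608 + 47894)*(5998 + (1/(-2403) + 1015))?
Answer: 577795832068/2403 ≈ 2.4045e+8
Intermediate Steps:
(-13608 + 47894)*(5998 + (1/(-2403) + 1015)) = 34286*(5998 + (-1/2403 + 1015)) = 34286*(5998 + 2439044/2403) = 34286*(16852238/2403) = 577795832068/2403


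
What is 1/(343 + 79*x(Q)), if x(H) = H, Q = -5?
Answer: -1/52 ≈ -0.019231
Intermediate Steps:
1/(343 + 79*x(Q)) = 1/(343 + 79*(-5)) = 1/(343 - 395) = 1/(-52) = -1/52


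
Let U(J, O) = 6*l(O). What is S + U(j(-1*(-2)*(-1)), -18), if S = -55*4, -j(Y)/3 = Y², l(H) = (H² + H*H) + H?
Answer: 3560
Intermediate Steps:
l(H) = H + 2*H² (l(H) = (H² + H²) + H = 2*H² + H = H + 2*H²)
j(Y) = -3*Y²
S = -220
U(J, O) = 6*O*(1 + 2*O) (U(J, O) = 6*(O*(1 + 2*O)) = 6*O*(1 + 2*O))
S + U(j(-1*(-2)*(-1)), -18) = -220 + 6*(-18)*(1 + 2*(-18)) = -220 + 6*(-18)*(1 - 36) = -220 + 6*(-18)*(-35) = -220 + 3780 = 3560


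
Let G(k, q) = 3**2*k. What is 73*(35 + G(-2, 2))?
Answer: 1241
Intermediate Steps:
G(k, q) = 9*k
73*(35 + G(-2, 2)) = 73*(35 + 9*(-2)) = 73*(35 - 18) = 73*17 = 1241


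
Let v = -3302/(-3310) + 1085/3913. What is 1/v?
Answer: 925145/1179434 ≈ 0.78440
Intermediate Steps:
v = 1179434/925145 (v = -3302*(-1/3310) + 1085*(1/3913) = 1651/1655 + 155/559 = 1179434/925145 ≈ 1.2749)
1/v = 1/(1179434/925145) = 925145/1179434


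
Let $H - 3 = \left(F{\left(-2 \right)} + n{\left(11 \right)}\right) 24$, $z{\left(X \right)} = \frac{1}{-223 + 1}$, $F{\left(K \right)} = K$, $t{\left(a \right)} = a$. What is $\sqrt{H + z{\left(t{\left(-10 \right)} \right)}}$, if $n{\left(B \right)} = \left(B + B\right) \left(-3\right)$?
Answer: $\frac{i \sqrt{80283858}}{222} \approx 40.361 i$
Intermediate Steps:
$n{\left(B \right)} = - 6 B$ ($n{\left(B \right)} = 2 B \left(-3\right) = - 6 B$)
$z{\left(X \right)} = - \frac{1}{222}$ ($z{\left(X \right)} = \frac{1}{-222} = - \frac{1}{222}$)
$H = -1629$ ($H = 3 + \left(-2 - 66\right) 24 = 3 - 1632 = -1629$)
$\sqrt{H + z{\left(t{\left(-10 \right)} \right)}} = \sqrt{-1629 - \frac{1}{222}} = \sqrt{- \frac{361639}{222}} = \frac{i \sqrt{80283858}}{222}$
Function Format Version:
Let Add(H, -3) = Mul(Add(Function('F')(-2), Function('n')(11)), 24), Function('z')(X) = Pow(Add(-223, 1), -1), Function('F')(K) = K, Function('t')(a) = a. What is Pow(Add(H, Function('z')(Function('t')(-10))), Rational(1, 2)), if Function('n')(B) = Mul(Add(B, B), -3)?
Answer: Mul(Rational(1, 222), I, Pow(80283858, Rational(1, 2))) ≈ Mul(40.361, I)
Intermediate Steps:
Function('n')(B) = Mul(-6, B) (Function('n')(B) = Mul(Mul(2, B), -3) = Mul(-6, B))
Function('z')(X) = Rational(-1, 222) (Function('z')(X) = Pow(-222, -1) = Rational(-1, 222))
H = -1629 (H = Add(3, Mul(Add(-2, Mul(-6, 11)), 24)) = Add(3, Mul(Add(-2, -66), 24)) = Add(3, Mul(-68, 24)) = Add(3, -1632) = -1629)
Pow(Add(H, Function('z')(Function('t')(-10))), Rational(1, 2)) = Pow(Add(-1629, Rational(-1, 222)), Rational(1, 2)) = Pow(Rational(-361639, 222), Rational(1, 2)) = Mul(Rational(1, 222), I, Pow(80283858, Rational(1, 2)))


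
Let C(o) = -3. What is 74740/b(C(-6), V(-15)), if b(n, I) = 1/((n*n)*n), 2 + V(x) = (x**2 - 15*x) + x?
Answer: -2017980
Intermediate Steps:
V(x) = -2 + x**2 - 14*x (V(x) = -2 + ((x**2 - 15*x) + x) = -2 + (x**2 - 14*x) = -2 + x**2 - 14*x)
b(n, I) = n**(-3) (b(n, I) = 1/(n**2*n) = 1/(n**3) = n**(-3))
74740/b(C(-6), V(-15)) = 74740/((-3)**(-3)) = 74740/(-1/27) = 74740*(-27) = -2017980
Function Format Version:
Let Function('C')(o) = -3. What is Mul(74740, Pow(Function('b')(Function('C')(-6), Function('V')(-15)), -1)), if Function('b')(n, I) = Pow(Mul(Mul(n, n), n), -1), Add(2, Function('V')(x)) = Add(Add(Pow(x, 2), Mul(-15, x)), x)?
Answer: -2017980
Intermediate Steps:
Function('V')(x) = Add(-2, Pow(x, 2), Mul(-14, x)) (Function('V')(x) = Add(-2, Add(Add(Pow(x, 2), Mul(-15, x)), x)) = Add(-2, Add(Pow(x, 2), Mul(-14, x))) = Add(-2, Pow(x, 2), Mul(-14, x)))
Function('b')(n, I) = Pow(n, -3) (Function('b')(n, I) = Pow(Mul(Pow(n, 2), n), -1) = Pow(Pow(n, 3), -1) = Pow(n, -3))
Mul(74740, Pow(Function('b')(Function('C')(-6), Function('V')(-15)), -1)) = Mul(74740, Pow(Pow(-3, -3), -1)) = Mul(74740, Pow(Rational(-1, 27), -1)) = Mul(74740, -27) = -2017980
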